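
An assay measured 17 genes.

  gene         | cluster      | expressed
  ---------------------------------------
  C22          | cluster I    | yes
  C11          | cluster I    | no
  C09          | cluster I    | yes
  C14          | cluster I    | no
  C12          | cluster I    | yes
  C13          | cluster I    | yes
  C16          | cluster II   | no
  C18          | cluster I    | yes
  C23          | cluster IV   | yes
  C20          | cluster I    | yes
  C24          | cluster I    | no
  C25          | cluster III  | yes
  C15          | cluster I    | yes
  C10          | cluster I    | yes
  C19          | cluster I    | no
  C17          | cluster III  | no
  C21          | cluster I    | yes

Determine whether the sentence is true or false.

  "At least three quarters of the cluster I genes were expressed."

False

'At least three quarters of the cluster I genes were expressed' holds iff |A ∩ B| / |A| ≥ 3/4.
A (the restrictor) = {C22, C11, C09, C14, C12, C13, C18, C20, C24, C15, C10, C19, C21}, |A| = 13.
A ∩ B = {C22, C09, C12, C13, C18, C20, C15, C10, C21}, so |A ∩ B| = 9.
A ∖ B = {C11, C14, C24, C19}, so |A ∖ B| = 4.
|A ∩ B|/|A| = 9/13, so the statement is false.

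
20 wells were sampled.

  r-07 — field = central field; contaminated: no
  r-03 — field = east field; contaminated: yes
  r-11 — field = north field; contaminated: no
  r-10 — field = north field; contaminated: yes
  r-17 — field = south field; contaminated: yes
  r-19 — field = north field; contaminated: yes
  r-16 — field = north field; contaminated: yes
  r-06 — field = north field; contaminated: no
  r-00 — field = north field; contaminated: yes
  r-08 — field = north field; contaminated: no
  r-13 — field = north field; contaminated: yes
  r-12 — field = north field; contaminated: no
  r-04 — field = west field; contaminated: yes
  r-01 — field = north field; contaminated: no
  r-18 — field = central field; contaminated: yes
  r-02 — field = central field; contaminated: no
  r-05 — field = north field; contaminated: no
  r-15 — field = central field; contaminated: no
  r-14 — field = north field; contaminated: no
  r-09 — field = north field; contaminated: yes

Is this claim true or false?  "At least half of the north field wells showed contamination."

False

Truth condition: |A ∩ B| ≥ |A ∖ B|.
A (the restrictor) = {r-11, r-10, r-19, r-16, r-06, r-00, r-08, r-13, r-12, r-01, r-05, r-14, r-09}, |A| = 13.
A ∩ B = {r-10, r-19, r-16, r-00, r-13, r-09}, so |A ∩ B| = 6.
A ∖ B = {r-11, r-06, r-08, r-12, r-01, r-05, r-14}, so |A ∖ B| = 7.
6 < 7, so the statement is false.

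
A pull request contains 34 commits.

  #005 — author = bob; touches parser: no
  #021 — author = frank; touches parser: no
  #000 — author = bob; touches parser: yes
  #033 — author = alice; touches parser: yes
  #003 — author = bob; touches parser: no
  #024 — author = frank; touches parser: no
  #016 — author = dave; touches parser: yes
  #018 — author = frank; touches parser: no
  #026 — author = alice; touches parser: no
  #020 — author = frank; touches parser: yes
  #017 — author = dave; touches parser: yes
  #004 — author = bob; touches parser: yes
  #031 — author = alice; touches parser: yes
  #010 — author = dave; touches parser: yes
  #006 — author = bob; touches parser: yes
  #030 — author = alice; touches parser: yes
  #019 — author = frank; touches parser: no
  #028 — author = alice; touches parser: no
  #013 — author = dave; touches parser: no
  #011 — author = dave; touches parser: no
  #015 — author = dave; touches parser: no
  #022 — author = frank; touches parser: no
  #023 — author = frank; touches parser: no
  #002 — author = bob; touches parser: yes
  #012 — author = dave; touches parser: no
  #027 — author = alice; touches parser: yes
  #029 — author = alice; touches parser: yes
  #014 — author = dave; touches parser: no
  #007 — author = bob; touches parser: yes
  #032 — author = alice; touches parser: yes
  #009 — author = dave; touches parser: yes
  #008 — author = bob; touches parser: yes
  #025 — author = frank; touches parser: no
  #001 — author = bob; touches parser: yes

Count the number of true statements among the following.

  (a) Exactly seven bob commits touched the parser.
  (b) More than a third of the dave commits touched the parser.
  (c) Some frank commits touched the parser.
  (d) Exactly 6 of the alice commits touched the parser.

(a) bob: |A| = 9, |A ∩ B| = 7; needs |A ∩ B| = 7 — true.
(b) dave: |A| = 9, |A ∩ B| = 4; needs |A ∩ B| / |A| > 1/3 — true.
(c) frank: |A| = 8, |A ∩ B| = 1; needs A ∩ B ≠ ∅ (|A ∩ B| ≥ 1) — true.
(d) alice: |A| = 8, |A ∩ B| = 6; needs |A ∩ B| = 6 — true.

4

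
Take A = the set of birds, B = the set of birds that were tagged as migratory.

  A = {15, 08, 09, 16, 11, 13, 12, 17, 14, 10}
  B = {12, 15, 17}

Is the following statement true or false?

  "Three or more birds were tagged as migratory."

'Three or more birds were tagged as migratory' holds iff |A ∩ B| ≥ 3.
A (the restrictor) = {15, 08, 09, 16, 11, 13, 12, 17, 14, 10}, |A| = 10.
A ∩ B = {15, 12, 17}, so |A ∩ B| = 3.
|A ∩ B| = 3, so the statement is true.

True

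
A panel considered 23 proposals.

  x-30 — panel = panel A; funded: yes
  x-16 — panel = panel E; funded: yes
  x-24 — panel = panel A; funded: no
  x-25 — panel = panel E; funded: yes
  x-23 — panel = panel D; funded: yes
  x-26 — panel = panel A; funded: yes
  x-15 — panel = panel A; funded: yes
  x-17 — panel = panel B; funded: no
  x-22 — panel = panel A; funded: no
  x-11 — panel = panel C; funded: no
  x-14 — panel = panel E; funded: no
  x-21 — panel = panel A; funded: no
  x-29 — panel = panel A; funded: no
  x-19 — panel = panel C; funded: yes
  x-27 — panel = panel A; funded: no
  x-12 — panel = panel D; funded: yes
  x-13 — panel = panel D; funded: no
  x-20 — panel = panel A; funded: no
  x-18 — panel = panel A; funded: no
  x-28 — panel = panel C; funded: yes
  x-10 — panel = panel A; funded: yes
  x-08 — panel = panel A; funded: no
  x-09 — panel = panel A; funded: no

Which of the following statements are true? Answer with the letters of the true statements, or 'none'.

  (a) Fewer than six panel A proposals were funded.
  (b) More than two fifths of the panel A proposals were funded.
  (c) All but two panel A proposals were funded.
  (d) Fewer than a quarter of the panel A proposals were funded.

(a)

|A| = 13, |A ∩ B| = 4, |A ∖ B| = 9.
(a) |A ∩ B| < 6: holds.
(b) |A ∩ B| / |A| > 2/5: fails.
(c) |A ∖ B| = 2: fails.
(d) |A ∩ B| / |A| < 1/4: fails.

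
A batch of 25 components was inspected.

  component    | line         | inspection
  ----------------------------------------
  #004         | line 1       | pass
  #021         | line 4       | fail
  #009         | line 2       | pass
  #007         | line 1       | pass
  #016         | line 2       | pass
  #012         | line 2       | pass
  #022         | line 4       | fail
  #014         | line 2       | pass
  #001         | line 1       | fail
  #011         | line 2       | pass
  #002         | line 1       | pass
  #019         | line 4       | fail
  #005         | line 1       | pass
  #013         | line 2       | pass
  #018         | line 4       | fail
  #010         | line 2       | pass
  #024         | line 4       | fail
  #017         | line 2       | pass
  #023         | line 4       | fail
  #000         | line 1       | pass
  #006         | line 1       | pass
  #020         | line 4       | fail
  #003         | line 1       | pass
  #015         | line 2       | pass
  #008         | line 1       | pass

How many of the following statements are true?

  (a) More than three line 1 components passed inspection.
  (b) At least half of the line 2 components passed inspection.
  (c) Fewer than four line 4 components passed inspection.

(a) line 1: |A| = 9, |A ∩ B| = 8; needs |A ∩ B| > 3 — true.
(b) line 2: |A| = 9, |A ∩ B| = 9; needs |A ∩ B| ≥ |A ∖ B| — true.
(c) line 4: |A| = 7, |A ∩ B| = 0; needs |A ∩ B| < 4 — true.

3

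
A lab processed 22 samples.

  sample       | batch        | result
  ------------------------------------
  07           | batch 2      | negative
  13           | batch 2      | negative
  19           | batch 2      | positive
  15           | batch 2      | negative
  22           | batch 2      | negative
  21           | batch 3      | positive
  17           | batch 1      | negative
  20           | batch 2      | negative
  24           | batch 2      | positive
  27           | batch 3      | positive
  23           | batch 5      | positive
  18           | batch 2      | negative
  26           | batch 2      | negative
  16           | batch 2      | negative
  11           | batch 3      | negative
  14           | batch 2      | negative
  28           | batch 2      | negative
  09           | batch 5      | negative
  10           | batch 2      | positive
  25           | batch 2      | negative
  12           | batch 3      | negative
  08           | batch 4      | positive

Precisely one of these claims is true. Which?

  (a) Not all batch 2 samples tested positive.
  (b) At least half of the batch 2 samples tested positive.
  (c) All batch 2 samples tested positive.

(a)

|A| = 14, |A ∩ B| = 3, |A ∖ B| = 11.
(a) requires A ⊄ B (|A ∖ B| ≥ 1): true.
(b) requires |A ∩ B| ≥ |A ∖ B|: false.
(c) requires A ⊆ B, i.e. every element of A is in B (|A ∖ B| = 0): false.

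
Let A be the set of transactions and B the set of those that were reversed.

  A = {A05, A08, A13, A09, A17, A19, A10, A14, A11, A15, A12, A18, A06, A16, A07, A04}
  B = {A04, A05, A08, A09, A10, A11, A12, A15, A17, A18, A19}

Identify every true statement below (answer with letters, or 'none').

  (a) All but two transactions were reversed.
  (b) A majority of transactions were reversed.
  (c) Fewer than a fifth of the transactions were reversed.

|A| = 16, |A ∩ B| = 11, |A ∖ B| = 5.
(a) |A ∖ B| = 2: fails.
(b) |A ∩ B| > |A ∖ B|: holds.
(c) |A ∩ B| / |A| < 1/5: fails.

(b)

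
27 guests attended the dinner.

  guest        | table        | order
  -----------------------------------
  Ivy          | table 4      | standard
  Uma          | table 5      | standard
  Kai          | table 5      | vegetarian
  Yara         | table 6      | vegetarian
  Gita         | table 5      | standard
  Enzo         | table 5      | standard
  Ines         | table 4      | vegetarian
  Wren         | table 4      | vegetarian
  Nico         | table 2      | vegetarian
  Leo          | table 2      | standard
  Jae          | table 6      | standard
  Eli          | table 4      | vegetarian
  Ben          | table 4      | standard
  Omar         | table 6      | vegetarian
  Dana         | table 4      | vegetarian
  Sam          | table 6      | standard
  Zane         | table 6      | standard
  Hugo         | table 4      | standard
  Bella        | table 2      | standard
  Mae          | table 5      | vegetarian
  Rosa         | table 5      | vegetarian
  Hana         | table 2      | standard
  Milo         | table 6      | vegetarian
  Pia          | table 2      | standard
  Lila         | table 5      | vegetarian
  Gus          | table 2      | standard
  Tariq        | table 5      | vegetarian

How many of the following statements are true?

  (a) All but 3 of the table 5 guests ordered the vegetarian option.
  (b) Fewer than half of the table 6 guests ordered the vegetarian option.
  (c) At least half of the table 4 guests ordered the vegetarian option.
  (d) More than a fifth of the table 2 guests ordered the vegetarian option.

(a) table 5: |A| = 8, |A ∩ B| = 5; needs |A ∖ B| = 3 — true.
(b) table 6: |A| = 6, |A ∩ B| = 3; needs |A ∩ B| < |A ∖ B| — false.
(c) table 4: |A| = 7, |A ∩ B| = 4; needs |A ∩ B| ≥ |A ∖ B| — true.
(d) table 2: |A| = 6, |A ∩ B| = 1; needs |A ∩ B| / |A| > 1/5 — false.

2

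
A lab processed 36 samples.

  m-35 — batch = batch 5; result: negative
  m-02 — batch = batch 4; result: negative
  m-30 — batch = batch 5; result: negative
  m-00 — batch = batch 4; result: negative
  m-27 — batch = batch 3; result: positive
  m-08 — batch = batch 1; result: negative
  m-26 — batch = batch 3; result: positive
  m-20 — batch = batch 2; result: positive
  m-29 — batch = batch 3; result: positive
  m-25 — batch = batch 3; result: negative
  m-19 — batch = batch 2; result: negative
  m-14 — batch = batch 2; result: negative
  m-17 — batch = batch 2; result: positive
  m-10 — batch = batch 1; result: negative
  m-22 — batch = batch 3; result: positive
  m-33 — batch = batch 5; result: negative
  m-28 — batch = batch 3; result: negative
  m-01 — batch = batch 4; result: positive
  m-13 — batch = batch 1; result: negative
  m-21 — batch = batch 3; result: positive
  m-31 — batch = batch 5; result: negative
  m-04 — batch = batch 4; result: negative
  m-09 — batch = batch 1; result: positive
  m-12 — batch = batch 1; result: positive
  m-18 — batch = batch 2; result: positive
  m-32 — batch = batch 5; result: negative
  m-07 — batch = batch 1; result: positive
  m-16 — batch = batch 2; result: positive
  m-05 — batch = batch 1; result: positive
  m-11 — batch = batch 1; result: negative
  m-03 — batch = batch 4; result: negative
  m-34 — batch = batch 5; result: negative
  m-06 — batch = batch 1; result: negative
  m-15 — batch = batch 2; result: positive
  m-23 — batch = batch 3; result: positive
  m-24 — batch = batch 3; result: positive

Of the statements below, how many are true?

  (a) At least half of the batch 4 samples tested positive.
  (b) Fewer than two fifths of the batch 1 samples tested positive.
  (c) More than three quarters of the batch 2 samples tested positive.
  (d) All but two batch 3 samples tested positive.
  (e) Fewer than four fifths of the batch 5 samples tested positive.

(a) batch 4: |A| = 5, |A ∩ B| = 1; needs |A ∩ B| ≥ |A ∖ B| — false.
(b) batch 1: |A| = 9, |A ∩ B| = 4; needs |A ∩ B| / |A| < 2/5 — false.
(c) batch 2: |A| = 7, |A ∩ B| = 5; needs |A ∩ B| / |A| > 3/4 — false.
(d) batch 3: |A| = 9, |A ∩ B| = 7; needs |A ∖ B| = 2 — true.
(e) batch 5: |A| = 6, |A ∩ B| = 0; needs |A ∩ B| / |A| < 4/5 — true.

2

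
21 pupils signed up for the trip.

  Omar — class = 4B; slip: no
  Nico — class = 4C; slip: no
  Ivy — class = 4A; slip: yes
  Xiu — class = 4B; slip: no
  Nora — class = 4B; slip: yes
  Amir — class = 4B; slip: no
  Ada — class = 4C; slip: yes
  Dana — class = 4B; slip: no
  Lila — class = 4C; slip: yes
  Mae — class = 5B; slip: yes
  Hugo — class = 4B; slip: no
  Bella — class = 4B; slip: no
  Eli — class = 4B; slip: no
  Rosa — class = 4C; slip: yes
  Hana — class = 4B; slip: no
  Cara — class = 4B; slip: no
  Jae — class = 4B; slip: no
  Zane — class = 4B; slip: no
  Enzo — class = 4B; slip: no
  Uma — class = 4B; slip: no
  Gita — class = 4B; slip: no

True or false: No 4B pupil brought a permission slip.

False

The determiner here denotes the relation: A ∩ B = ∅ (|A ∩ B| = 0).
|A| = 15, |A ∩ B| = 1, |A ∖ B| = 14.
So the statement is false.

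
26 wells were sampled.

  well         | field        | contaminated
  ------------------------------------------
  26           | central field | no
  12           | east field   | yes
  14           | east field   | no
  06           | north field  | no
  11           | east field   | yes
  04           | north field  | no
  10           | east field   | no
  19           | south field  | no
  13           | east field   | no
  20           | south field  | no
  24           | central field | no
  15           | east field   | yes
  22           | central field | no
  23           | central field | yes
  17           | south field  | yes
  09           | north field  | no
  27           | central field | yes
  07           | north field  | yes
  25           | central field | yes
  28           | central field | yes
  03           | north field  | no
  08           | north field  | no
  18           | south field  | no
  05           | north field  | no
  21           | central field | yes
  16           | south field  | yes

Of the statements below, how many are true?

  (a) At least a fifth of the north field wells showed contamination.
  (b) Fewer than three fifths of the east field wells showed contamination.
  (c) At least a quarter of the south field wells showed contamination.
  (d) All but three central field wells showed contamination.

(a) north field: |A| = 7, |A ∩ B| = 1; needs |A ∩ B| / |A| ≥ 1/5 — false.
(b) east field: |A| = 6, |A ∩ B| = 3; needs |A ∩ B| / |A| < 3/5 — true.
(c) south field: |A| = 5, |A ∩ B| = 2; needs |A ∩ B| / |A| ≥ 1/4 — true.
(d) central field: |A| = 8, |A ∩ B| = 5; needs |A ∖ B| = 3 — true.

3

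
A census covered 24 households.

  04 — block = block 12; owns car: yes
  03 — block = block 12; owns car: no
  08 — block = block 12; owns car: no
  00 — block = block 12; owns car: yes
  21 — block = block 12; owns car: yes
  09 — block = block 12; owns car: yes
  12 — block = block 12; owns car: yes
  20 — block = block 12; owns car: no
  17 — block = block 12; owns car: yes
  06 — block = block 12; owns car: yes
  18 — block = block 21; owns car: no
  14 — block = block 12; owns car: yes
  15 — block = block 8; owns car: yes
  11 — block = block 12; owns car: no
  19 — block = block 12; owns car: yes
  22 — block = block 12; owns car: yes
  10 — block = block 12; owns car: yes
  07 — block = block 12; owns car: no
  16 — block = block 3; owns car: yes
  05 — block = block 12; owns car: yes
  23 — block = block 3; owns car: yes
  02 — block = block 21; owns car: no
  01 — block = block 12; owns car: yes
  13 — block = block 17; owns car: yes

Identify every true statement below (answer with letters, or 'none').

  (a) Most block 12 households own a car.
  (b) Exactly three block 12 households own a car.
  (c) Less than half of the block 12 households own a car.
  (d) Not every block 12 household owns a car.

(a), (d)

|A| = 18, |A ∩ B| = 13, |A ∖ B| = 5.
(a) |A ∩ B| > |A ∖ B|: holds.
(b) |A ∩ B| = 3: fails.
(c) |A ∩ B| < |A ∖ B|: fails.
(d) A ⊄ B (|A ∖ B| ≥ 1): holds.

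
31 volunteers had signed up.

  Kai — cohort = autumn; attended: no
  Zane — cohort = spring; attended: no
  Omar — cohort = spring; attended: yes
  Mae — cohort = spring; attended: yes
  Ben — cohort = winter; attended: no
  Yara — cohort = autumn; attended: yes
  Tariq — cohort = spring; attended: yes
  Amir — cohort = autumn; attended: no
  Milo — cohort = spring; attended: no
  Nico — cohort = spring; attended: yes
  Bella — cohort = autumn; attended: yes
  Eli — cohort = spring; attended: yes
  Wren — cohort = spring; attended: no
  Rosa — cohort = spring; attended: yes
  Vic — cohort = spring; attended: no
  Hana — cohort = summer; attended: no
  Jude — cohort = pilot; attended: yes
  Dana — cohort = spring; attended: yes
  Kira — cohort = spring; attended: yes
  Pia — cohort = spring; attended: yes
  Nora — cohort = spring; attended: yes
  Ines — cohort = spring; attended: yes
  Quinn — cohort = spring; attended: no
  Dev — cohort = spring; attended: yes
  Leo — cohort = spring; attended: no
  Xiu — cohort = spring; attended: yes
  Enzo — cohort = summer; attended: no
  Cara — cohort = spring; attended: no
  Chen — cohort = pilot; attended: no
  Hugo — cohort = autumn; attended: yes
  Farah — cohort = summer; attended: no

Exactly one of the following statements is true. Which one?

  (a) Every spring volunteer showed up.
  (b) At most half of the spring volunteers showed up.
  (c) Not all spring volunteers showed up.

(c)

|A| = 20, |A ∩ B| = 13, |A ∖ B| = 7.
(a) requires A ⊆ B, i.e. every element of A is in B (|A ∖ B| = 0): false.
(b) requires |A ∩ B| ≤ |A ∖ B|: false.
(c) requires A ⊄ B (|A ∖ B| ≥ 1): true.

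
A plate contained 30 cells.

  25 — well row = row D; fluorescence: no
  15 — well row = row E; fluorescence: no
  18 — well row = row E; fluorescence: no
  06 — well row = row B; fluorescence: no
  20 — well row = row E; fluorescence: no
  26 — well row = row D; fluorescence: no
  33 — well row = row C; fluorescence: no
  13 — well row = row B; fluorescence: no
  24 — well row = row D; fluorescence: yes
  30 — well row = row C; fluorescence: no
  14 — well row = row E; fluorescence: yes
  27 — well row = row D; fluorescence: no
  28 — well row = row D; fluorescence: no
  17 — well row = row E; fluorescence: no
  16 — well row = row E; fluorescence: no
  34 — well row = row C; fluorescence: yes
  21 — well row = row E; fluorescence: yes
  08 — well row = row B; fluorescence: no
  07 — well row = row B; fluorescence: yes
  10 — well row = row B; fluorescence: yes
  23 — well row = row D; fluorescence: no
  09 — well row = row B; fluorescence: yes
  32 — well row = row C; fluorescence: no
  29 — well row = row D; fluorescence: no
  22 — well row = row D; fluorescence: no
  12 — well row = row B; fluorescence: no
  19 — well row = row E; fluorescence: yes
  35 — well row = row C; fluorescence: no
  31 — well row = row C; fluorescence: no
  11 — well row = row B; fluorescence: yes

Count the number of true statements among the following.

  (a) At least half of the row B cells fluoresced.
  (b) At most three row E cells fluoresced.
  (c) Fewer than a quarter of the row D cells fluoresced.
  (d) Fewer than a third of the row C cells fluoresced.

(a) row B: |A| = 8, |A ∩ B| = 4; needs |A ∩ B| ≥ |A ∖ B| — true.
(b) row E: |A| = 8, |A ∩ B| = 3; needs |A ∩ B| ≤ 3 — true.
(c) row D: |A| = 8, |A ∩ B| = 1; needs |A ∩ B| / |A| < 1/4 — true.
(d) row C: |A| = 6, |A ∩ B| = 1; needs |A ∩ B| / |A| < 1/3 — true.

4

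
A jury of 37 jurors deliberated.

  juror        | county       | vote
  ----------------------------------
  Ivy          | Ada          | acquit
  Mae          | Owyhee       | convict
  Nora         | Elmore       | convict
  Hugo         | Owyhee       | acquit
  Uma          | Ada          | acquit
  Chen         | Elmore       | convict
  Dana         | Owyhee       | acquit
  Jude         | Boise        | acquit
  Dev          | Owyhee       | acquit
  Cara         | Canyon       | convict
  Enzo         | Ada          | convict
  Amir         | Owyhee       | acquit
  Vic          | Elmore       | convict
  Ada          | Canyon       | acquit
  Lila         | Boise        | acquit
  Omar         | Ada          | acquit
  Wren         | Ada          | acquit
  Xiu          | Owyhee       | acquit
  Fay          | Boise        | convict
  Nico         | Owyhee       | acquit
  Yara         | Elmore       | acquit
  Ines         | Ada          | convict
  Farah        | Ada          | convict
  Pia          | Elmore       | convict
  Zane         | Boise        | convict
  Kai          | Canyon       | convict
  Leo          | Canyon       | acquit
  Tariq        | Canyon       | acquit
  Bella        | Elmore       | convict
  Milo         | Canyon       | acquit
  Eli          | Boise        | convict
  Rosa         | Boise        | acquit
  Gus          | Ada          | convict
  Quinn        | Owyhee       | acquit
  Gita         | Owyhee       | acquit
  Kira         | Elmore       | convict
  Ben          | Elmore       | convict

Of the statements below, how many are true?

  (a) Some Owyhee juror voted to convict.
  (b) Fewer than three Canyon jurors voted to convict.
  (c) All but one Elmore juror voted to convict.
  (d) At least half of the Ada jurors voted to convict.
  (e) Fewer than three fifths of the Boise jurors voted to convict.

(a) Owyhee: |A| = 9, |A ∩ B| = 1; needs A ∩ B ≠ ∅ (|A ∩ B| ≥ 1) — true.
(b) Canyon: |A| = 6, |A ∩ B| = 2; needs |A ∩ B| < 3 — true.
(c) Elmore: |A| = 8, |A ∩ B| = 7; needs |A ∖ B| = 1 — true.
(d) Ada: |A| = 8, |A ∩ B| = 4; needs |A ∩ B| ≥ |A ∖ B| — true.
(e) Boise: |A| = 6, |A ∩ B| = 3; needs |A ∩ B| / |A| < 3/5 — true.

5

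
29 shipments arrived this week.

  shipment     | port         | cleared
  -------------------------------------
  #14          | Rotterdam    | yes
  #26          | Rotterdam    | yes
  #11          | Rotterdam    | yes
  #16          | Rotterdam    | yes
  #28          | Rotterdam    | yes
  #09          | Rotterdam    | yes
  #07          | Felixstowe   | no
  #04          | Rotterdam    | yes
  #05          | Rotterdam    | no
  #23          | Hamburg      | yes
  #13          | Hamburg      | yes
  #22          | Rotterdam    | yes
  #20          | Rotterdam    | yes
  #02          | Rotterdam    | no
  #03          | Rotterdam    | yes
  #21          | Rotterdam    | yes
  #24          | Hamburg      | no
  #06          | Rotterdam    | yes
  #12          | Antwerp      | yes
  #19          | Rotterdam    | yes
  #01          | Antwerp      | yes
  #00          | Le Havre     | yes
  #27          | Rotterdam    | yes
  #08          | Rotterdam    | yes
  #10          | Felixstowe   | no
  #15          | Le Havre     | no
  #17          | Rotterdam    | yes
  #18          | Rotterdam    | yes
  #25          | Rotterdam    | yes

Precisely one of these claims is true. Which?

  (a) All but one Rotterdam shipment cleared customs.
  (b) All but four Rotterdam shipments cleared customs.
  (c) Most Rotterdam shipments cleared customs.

|A| = 20, |A ∩ B| = 18, |A ∖ B| = 2.
(a) requires |A ∖ B| = 1: false.
(b) requires |A ∖ B| = 4: false.
(c) requires |A ∩ B| > |A ∖ B|: true.

(c)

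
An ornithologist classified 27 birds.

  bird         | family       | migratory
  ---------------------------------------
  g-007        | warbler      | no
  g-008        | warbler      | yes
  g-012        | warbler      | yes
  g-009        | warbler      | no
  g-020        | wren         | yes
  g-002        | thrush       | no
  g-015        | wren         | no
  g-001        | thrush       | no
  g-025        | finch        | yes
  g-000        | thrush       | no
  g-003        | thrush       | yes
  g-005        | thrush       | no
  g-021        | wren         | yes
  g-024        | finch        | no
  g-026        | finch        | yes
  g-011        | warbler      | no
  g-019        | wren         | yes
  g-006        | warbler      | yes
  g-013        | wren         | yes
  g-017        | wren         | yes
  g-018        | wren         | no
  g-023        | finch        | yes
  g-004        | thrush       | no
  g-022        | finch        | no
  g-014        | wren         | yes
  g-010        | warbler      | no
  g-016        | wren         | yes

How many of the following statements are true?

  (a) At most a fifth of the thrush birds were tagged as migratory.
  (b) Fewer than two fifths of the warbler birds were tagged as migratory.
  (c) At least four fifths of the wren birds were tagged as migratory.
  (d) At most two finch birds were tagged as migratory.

1

(a) thrush: |A| = 6, |A ∩ B| = 1; needs |A ∩ B| / |A| ≤ 1/5 — true.
(b) warbler: |A| = 7, |A ∩ B| = 3; needs |A ∩ B| / |A| < 2/5 — false.
(c) wren: |A| = 9, |A ∩ B| = 7; needs |A ∩ B| / |A| ≥ 4/5 — false.
(d) finch: |A| = 5, |A ∩ B| = 3; needs |A ∩ B| ≤ 2 — false.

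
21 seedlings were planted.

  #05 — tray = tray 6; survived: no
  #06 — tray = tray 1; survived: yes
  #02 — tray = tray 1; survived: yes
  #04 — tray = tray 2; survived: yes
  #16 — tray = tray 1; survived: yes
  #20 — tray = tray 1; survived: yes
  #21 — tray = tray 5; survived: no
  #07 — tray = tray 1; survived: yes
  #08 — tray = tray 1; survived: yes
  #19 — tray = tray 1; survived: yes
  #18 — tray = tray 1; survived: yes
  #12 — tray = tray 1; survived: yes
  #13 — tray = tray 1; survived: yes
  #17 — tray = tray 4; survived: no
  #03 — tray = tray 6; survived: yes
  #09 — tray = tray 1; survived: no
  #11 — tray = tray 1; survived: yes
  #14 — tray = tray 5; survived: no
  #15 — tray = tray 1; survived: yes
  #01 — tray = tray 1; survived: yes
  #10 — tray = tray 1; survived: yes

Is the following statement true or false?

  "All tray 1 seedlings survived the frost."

The determiner here denotes the relation: A ⊆ B, i.e. every element of A is in B (|A ∖ B| = 0).
|A| = 15, |A ∩ B| = 14, |A ∖ B| = 1.
So the statement is false.

False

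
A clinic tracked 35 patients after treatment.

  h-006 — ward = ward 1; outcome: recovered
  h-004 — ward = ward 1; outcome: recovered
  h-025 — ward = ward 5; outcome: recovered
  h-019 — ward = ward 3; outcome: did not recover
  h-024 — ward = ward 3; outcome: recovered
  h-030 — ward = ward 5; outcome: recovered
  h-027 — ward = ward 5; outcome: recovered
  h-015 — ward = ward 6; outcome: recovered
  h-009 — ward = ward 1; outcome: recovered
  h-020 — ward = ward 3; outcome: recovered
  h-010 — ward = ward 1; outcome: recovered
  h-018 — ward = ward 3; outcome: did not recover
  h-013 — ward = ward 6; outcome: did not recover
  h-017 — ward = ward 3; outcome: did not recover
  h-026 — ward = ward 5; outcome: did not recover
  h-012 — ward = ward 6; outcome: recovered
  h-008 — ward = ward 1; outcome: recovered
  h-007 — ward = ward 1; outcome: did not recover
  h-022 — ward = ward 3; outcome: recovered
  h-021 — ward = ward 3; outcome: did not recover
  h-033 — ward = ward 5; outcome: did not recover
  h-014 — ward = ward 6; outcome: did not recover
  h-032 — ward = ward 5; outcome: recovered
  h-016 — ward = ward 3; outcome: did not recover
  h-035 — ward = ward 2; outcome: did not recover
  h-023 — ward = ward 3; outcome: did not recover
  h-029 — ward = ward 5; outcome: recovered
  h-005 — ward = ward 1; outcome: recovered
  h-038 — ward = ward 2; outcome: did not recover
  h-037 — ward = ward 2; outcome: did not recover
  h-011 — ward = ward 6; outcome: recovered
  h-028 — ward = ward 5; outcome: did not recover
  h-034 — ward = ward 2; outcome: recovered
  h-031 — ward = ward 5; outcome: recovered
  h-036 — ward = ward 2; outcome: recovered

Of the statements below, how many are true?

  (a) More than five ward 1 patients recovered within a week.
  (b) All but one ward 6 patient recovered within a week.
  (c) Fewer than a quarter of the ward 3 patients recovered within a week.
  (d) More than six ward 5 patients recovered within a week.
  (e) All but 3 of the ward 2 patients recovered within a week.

2

(a) ward 1: |A| = 7, |A ∩ B| = 6; needs |A ∩ B| > 5 — true.
(b) ward 6: |A| = 5, |A ∩ B| = 3; needs |A ∖ B| = 1 — false.
(c) ward 3: |A| = 9, |A ∩ B| = 3; needs |A ∩ B| / |A| < 1/4 — false.
(d) ward 5: |A| = 9, |A ∩ B| = 6; needs |A ∩ B| > 6 — false.
(e) ward 2: |A| = 5, |A ∩ B| = 2; needs |A ∖ B| = 3 — true.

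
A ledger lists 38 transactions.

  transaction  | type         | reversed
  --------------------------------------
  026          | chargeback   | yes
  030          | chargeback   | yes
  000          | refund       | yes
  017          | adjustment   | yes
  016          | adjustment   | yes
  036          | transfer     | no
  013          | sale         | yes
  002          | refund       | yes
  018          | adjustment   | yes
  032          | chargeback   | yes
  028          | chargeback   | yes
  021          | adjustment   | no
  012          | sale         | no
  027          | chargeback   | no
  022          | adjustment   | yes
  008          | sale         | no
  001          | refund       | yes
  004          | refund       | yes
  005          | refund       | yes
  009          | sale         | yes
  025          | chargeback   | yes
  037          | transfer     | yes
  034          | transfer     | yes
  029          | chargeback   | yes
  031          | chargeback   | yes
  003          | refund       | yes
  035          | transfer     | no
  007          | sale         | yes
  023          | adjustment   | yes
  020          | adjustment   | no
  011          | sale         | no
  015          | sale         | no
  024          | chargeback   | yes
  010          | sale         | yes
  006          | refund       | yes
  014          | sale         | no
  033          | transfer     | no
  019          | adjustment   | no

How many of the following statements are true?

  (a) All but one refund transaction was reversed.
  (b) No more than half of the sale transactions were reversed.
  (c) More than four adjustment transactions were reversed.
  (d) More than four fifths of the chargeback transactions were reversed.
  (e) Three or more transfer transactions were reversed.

3

(a) refund: |A| = 7, |A ∩ B| = 7; needs |A ∖ B| = 1 — false.
(b) sale: |A| = 9, |A ∩ B| = 4; needs |A ∩ B| ≤ |A ∖ B| — true.
(c) adjustment: |A| = 8, |A ∩ B| = 5; needs |A ∩ B| > 4 — true.
(d) chargeback: |A| = 9, |A ∩ B| = 8; needs |A ∩ B| / |A| > 4/5 — true.
(e) transfer: |A| = 5, |A ∩ B| = 2; needs |A ∩ B| ≥ 3 — false.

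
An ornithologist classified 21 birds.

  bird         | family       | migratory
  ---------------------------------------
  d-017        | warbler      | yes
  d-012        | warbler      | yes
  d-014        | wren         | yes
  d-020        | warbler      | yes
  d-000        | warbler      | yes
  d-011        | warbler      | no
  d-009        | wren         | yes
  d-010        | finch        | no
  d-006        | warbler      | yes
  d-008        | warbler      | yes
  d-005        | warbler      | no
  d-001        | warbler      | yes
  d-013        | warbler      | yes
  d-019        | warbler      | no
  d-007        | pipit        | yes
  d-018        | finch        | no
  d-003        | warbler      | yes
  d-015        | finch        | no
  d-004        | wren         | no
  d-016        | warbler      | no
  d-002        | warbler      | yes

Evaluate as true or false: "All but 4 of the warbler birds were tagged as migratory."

True

The determiner here denotes the relation: |A ∖ B| = 4.
A (the restrictor) = {d-017, d-012, d-020, d-000, d-011, d-006, d-008, d-005, d-001, d-013, d-019, d-003, d-016, d-002}, |A| = 14.
A ∖ B = {d-011, d-005, d-019, d-016}, so |A ∖ B| = 4.
|A ∖ B| = 4, so the statement is true.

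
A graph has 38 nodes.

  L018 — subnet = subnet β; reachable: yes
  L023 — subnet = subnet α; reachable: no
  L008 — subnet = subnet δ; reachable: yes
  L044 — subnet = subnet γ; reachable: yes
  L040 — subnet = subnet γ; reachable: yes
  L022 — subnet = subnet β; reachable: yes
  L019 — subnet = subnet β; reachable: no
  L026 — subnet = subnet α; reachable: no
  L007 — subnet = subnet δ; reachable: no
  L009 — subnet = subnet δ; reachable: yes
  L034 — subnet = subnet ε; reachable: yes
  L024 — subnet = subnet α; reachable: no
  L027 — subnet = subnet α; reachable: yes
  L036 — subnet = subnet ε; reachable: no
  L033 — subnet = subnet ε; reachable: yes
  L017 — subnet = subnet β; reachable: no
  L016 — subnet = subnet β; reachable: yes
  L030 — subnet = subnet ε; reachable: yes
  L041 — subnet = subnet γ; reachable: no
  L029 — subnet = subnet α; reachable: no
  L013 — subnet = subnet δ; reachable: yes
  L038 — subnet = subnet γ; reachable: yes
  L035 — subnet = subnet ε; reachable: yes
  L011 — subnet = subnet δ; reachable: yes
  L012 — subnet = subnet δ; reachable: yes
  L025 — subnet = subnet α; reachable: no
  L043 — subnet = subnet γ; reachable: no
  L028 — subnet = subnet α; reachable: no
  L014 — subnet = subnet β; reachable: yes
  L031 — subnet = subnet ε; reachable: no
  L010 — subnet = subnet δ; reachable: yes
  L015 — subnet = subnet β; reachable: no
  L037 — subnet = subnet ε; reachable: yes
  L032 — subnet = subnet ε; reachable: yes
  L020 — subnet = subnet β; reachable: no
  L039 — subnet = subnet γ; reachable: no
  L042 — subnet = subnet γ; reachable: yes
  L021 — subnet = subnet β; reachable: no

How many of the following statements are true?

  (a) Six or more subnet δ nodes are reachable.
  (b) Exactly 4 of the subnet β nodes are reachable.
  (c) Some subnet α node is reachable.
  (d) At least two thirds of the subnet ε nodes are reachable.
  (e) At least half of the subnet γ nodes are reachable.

5

(a) subnet δ: |A| = 7, |A ∩ B| = 6; needs |A ∩ B| ≥ 6 — true.
(b) subnet β: |A| = 9, |A ∩ B| = 4; needs |A ∩ B| = 4 — true.
(c) subnet α: |A| = 7, |A ∩ B| = 1; needs A ∩ B ≠ ∅ (|A ∩ B| ≥ 1) — true.
(d) subnet ε: |A| = 8, |A ∩ B| = 6; needs |A ∩ B| / |A| ≥ 2/3 — true.
(e) subnet γ: |A| = 7, |A ∩ B| = 4; needs |A ∩ B| ≥ |A ∖ B| — true.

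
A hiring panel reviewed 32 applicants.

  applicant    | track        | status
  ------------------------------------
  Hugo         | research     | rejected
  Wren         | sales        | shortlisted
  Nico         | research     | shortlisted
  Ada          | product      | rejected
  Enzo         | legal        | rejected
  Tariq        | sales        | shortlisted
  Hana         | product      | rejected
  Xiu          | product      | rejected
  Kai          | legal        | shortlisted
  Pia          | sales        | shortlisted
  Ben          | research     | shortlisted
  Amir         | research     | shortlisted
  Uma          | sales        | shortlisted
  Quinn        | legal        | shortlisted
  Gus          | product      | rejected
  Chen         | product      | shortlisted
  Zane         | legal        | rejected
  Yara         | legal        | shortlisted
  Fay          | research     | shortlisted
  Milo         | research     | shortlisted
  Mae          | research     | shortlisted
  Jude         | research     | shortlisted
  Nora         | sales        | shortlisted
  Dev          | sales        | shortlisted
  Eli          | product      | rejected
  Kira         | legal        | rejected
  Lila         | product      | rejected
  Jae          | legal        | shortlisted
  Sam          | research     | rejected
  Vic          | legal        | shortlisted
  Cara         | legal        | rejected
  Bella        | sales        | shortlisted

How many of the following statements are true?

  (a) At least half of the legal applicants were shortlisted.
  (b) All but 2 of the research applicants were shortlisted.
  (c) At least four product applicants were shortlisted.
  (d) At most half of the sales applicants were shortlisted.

(a) legal: |A| = 9, |A ∩ B| = 5; needs |A ∩ B| ≥ |A ∖ B| — true.
(b) research: |A| = 9, |A ∩ B| = 7; needs |A ∖ B| = 2 — true.
(c) product: |A| = 7, |A ∩ B| = 1; needs |A ∩ B| ≥ 4 — false.
(d) sales: |A| = 7, |A ∩ B| = 7; needs |A ∩ B| ≤ |A ∖ B| — false.

2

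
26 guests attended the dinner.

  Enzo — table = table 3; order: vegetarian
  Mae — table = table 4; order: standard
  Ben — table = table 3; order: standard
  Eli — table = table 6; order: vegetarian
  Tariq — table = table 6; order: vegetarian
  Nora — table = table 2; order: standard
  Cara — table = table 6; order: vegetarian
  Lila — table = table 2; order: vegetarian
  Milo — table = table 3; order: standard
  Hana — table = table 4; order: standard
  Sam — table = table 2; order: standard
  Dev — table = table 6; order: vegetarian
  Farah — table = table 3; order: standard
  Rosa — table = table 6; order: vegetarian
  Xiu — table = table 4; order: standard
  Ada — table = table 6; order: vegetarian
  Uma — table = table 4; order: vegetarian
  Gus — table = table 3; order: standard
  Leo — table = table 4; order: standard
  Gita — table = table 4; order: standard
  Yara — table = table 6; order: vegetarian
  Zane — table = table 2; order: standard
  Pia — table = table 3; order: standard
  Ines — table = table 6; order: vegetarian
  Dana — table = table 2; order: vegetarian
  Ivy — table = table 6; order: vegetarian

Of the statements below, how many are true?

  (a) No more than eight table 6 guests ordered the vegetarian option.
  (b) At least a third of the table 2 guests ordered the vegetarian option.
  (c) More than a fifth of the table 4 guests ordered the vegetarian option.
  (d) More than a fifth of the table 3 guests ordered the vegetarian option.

1

(a) table 6: |A| = 9, |A ∩ B| = 9; needs |A ∩ B| ≤ 8 — false.
(b) table 2: |A| = 5, |A ∩ B| = 2; needs |A ∩ B| / |A| ≥ 1/3 — true.
(c) table 4: |A| = 6, |A ∩ B| = 1; needs |A ∩ B| / |A| > 1/5 — false.
(d) table 3: |A| = 6, |A ∩ B| = 1; needs |A ∩ B| / |A| > 1/5 — false.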